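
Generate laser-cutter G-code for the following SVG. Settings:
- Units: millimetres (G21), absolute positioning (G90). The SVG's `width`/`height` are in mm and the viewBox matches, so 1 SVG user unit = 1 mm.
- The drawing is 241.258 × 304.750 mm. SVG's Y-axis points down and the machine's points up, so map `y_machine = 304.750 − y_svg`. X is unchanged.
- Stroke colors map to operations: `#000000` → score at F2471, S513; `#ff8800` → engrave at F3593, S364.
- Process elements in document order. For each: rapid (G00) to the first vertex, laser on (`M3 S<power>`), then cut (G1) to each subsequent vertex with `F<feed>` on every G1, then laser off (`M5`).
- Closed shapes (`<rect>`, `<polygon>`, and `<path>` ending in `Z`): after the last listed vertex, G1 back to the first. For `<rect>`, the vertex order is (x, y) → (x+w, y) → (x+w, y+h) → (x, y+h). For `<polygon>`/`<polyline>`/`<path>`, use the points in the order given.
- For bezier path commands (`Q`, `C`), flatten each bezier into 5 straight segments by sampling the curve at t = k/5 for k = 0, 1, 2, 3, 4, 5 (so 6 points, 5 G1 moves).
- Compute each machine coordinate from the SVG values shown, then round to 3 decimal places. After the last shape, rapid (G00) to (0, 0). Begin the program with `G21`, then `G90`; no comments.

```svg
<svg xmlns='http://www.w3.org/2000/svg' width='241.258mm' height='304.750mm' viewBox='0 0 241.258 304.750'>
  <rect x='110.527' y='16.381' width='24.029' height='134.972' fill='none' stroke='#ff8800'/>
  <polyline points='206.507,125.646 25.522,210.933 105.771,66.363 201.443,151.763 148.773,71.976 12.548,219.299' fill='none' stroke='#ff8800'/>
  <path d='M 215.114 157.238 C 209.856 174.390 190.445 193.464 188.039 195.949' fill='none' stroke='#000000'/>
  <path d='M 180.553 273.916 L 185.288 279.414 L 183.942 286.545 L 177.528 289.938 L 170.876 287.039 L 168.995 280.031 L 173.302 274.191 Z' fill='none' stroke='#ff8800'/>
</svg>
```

1 u = 1 mm; y_m = 304.750 − y.

[1] `<rect>` rectangle, #ff8800→engrave S364 F3593: (110.527,288.369) → (134.556,288.369) → (134.556,153.397) → (110.527,153.397) → (110.527,288.369) (closed)

[2] `<polyline>` open polyline, #ff8800→engrave S364 F3593: (206.507,179.104) → (25.522,93.817) → (105.771,238.387) → (201.443,152.987) → (148.773,232.774) → (12.548,85.451)

[3] `<path>` cubic bezier, #000000→score S513 F2471: (215.114,147.512) → (210.510,137.138) → (204.005,127.192) → (197.094,118.561) → (191.274,112.135) → (188.039,108.801)

[4] `<path>` regular polygon, #ff8800→engrave S364 F3593: (180.553,30.834) → (185.288,25.336) → (183.942,18.205) → (177.528,14.812) → (170.876,17.711) → (168.995,24.719) → (173.302,30.559) → (180.553,30.834) (closed)

G21
G90
G00 X110.527 Y288.369
M3 S364
G1 X134.556 Y288.369 F3593
G1 X134.556 Y153.397 F3593
G1 X110.527 Y153.397 F3593
G1 X110.527 Y288.369 F3593
M5
G00 X206.507 Y179.104
M3 S364
G1 X25.522 Y93.817 F3593
G1 X105.771 Y238.387 F3593
G1 X201.443 Y152.987 F3593
G1 X148.773 Y232.774 F3593
G1 X12.548 Y85.451 F3593
M5
G00 X215.114 Y147.512
M3 S513
G1 X210.510 Y137.138 F2471
G1 X204.005 Y127.192 F2471
G1 X197.094 Y118.561 F2471
G1 X191.274 Y112.135 F2471
G1 X188.039 Y108.801 F2471
M5
G00 X180.553 Y30.834
M3 S364
G1 X185.288 Y25.336 F3593
G1 X183.942 Y18.205 F3593
G1 X177.528 Y14.812 F3593
G1 X170.876 Y17.711 F3593
G1 X168.995 Y24.719 F3593
G1 X173.302 Y30.559 F3593
G1 X180.553 Y30.834 F3593
M5
G00 X0.000 Y0.000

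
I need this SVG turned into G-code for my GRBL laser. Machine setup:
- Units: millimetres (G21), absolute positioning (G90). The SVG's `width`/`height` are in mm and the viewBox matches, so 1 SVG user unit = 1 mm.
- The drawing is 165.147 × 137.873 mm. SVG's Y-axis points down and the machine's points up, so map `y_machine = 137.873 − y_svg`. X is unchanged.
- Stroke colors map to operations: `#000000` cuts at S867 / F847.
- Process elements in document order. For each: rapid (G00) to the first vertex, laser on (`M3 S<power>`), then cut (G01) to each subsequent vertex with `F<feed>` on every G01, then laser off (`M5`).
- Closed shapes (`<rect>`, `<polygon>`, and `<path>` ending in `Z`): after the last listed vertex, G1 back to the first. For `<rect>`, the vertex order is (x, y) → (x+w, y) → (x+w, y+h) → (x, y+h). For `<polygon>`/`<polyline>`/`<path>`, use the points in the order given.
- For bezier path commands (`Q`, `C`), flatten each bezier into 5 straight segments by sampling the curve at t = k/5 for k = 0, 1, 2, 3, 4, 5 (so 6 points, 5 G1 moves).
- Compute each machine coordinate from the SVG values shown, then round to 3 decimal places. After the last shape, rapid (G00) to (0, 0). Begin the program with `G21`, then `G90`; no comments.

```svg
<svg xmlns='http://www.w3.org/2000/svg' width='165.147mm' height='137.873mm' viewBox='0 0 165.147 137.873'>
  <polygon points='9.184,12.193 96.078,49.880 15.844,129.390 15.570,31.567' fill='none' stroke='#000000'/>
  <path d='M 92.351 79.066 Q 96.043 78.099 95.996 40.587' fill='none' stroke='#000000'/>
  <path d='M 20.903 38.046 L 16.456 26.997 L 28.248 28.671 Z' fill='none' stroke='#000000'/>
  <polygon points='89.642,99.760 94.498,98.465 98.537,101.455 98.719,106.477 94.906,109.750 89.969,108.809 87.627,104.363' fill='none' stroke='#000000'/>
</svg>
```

G21
G90
G00 X9.184 Y125.680
M3 S867
G01 X96.078 Y87.993 F847
G01 X15.844 Y8.483 F847
G01 X15.570 Y106.306 F847
G01 X9.184 Y125.680 F847
M5
G00 X92.351 Y58.807
M3 S867
G01 X93.678 Y60.656 F847
G01 X94.706 Y65.428 F847
G01 X95.435 Y73.124 F847
G01 X95.865 Y83.743 F847
G01 X95.996 Y97.286 F847
M5
G00 X20.903 Y99.827
M3 S867
G01 X16.456 Y110.876 F847
G01 X28.248 Y109.202 F847
G01 X20.903 Y99.827 F847
M5
G00 X89.642 Y38.113
M3 S867
G01 X94.498 Y39.408 F847
G01 X98.537 Y36.418 F847
G01 X98.719 Y31.396 F847
G01 X94.906 Y28.123 F847
G01 X89.969 Y29.064 F847
G01 X87.627 Y33.510 F847
G01 X89.642 Y38.113 F847
M5
G00 X0.000 Y0.000

1 u = 1 mm; y_m = 137.873 − y.

[1] `<polygon>` closed polygon, #000000→cut S867 F847: (9.184,125.680) → (96.078,87.993) → (15.844,8.483) → (15.570,106.306) → (9.184,125.680) (closed)

[2] `<path>` quadratic bezier, #000000→cut S867 F847: (92.351,58.807) → (93.678,60.656) → (94.706,65.428) → (95.435,73.124) → (95.865,83.743) → (95.996,97.286)

[3] `<path>` regular polygon, #000000→cut S867 F847: (20.903,99.827) → (16.456,110.876) → (28.248,109.202) → (20.903,99.827) (closed)

[4] `<polygon>` regular polygon, #000000→cut S867 F847: (89.642,38.113) → (94.498,39.408) → (98.537,36.418) → (98.719,31.396) → (94.906,28.123) → (89.969,29.064) → (87.627,33.510) → (89.642,38.113) (closed)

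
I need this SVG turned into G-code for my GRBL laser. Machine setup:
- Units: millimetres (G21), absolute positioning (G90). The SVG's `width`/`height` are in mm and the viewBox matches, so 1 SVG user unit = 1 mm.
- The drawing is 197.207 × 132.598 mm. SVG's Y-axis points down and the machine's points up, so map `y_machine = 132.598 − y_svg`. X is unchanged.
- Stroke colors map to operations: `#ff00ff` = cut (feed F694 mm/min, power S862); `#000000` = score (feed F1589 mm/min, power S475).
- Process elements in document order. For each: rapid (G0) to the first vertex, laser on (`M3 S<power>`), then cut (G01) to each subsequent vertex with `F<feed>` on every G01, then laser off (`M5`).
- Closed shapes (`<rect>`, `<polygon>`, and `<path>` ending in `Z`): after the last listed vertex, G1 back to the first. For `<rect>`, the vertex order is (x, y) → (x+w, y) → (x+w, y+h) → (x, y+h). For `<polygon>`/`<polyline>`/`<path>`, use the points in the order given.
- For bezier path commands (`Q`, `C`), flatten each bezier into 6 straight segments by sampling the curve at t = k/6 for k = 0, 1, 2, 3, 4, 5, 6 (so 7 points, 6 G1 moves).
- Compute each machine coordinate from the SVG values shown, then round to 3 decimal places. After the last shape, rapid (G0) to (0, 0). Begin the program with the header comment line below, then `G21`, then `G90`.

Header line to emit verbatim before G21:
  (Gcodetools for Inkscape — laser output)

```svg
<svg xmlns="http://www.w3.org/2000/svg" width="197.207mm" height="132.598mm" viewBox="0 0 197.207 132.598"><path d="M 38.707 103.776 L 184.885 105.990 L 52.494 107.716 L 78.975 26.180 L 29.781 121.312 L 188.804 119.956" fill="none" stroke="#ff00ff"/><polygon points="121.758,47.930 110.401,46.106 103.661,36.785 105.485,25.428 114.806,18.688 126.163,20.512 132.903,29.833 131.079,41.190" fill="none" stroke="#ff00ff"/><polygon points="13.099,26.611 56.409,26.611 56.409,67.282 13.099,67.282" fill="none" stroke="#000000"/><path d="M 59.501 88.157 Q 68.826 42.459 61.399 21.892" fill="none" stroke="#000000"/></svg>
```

viewBox `0 0 197.207 132.598` with mm width/height → 1 unit = 1 mm. Flip: y_m = 132.598 − y_svg.

**Shape 1** — `<path>` open polyline, stroke `#ff00ff` → cut (S862, F694). Machine vertices: (38.707,28.822) → (184.885,26.608) → (52.494,24.882) → (78.975,106.418) → (29.781,11.286) → (188.804,12.642). Open path.

**Shape 2** — `<polygon>` regular polygon, stroke `#ff00ff` → cut (S862, F694). Machine vertices: (121.758,84.668) → (110.401,86.492) → (103.661,95.813) → (105.485,107.170) → (114.806,113.910) → (126.163,112.086) → (132.903,102.765) → (131.079,91.408) → (121.758,84.668). Closed: final G1 returns to the first vertex.

**Shape 3** — `<polygon>` rectangle, stroke `#000000` → score (S475, F1589). Machine vertices: (13.099,105.987) → (56.409,105.987) → (56.409,65.316) → (13.099,65.316) → (13.099,105.987). Closed: final G1 returns to the first vertex.

**Shape 4** — `<path>` quadratic bezier, stroke `#000000` → score (S475, F1589). Control points (SVG): P0=(59.501,88.157), P1=(68.826,42.459), P2=(61.399,21.892); sampled at t=k/6. Machine vertices: (59.501,44.441) → (62.144,58.976) → (63.856,72.114) → (64.638,83.856) → (64.489,94.202) → (63.409,103.152) → (61.399,110.706). Open path.

(Gcodetools for Inkscape — laser output)
G21
G90
G0 X38.707 Y28.822
M3 S862
G01 X184.885 Y26.608 F694
G01 X52.494 Y24.882 F694
G01 X78.975 Y106.418 F694
G01 X29.781 Y11.286 F694
G01 X188.804 Y12.642 F694
M5
G0 X121.758 Y84.668
M3 S862
G01 X110.401 Y86.492 F694
G01 X103.661 Y95.813 F694
G01 X105.485 Y107.170 F694
G01 X114.806 Y113.910 F694
G01 X126.163 Y112.086 F694
G01 X132.903 Y102.765 F694
G01 X131.079 Y91.408 F694
G01 X121.758 Y84.668 F694
M5
G0 X13.099 Y105.987
M3 S475
G01 X56.409 Y105.987 F1589
G01 X56.409 Y65.316 F1589
G01 X13.099 Y65.316 F1589
G01 X13.099 Y105.987 F1589
M5
G0 X59.501 Y44.441
M3 S475
G01 X62.144 Y58.976 F1589
G01 X63.856 Y72.114 F1589
G01 X64.638 Y83.856 F1589
G01 X64.489 Y94.202 F1589
G01 X63.409 Y103.152 F1589
G01 X61.399 Y110.706 F1589
M5
G0 X0.000 Y0.000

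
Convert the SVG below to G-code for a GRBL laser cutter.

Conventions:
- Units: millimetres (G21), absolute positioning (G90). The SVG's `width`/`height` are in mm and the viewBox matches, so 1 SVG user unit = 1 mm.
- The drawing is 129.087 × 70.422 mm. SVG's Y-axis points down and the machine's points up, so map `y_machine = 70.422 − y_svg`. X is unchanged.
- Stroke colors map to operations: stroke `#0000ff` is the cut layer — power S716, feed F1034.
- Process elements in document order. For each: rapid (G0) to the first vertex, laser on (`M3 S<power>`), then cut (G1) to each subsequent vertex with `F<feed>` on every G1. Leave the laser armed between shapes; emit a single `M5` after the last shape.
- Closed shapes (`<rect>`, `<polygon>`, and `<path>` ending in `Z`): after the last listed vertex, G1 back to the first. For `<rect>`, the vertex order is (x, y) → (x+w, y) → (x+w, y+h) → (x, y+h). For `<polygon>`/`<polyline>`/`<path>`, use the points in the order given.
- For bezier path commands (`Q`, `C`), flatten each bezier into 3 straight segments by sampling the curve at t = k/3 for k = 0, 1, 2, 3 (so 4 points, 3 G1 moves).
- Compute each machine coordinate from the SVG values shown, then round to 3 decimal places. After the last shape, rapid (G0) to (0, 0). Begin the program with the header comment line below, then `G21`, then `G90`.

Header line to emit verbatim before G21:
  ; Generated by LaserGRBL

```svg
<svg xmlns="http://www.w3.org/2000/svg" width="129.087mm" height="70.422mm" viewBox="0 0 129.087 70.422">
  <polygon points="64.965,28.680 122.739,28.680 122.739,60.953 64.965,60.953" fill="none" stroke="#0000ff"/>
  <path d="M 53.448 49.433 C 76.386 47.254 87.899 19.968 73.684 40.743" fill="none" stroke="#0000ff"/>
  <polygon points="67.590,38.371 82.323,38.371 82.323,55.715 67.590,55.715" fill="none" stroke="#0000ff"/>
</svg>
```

1 u = 1 mm; y_m = 70.422 − y.

[1] `<polygon>` rectangle, #0000ff→cut S716 F1034: (64.965,41.742) → (122.739,41.742) → (122.739,9.469) → (64.965,9.469) → (64.965,41.742) (closed)

[2] `<path>` cubic bezier, #0000ff→cut S716 F1034: (53.448,20.989) → (72.048,28.827) → (79.853,37.144) → (73.684,29.679)

[3] `<polygon>` rectangle, #0000ff→cut S716 F1034: (67.590,32.051) → (82.323,32.051) → (82.323,14.707) → (67.590,14.707) → (67.590,32.051) (closed)

; Generated by LaserGRBL
G21
G90
G0 X64.965 Y41.742
M3 S716
G1 X122.739 Y41.742 F1034
G1 X122.739 Y9.469 F1034
G1 X64.965 Y9.469 F1034
G1 X64.965 Y41.742 F1034
G0 X53.448 Y20.989
M3 S716
G1 X72.048 Y28.827 F1034
G1 X79.853 Y37.144 F1034
G1 X73.684 Y29.679 F1034
G0 X67.590 Y32.051
M3 S716
G1 X82.323 Y32.051 F1034
G1 X82.323 Y14.707 F1034
G1 X67.590 Y14.707 F1034
G1 X67.590 Y32.051 F1034
M5
G0 X0.000 Y0.000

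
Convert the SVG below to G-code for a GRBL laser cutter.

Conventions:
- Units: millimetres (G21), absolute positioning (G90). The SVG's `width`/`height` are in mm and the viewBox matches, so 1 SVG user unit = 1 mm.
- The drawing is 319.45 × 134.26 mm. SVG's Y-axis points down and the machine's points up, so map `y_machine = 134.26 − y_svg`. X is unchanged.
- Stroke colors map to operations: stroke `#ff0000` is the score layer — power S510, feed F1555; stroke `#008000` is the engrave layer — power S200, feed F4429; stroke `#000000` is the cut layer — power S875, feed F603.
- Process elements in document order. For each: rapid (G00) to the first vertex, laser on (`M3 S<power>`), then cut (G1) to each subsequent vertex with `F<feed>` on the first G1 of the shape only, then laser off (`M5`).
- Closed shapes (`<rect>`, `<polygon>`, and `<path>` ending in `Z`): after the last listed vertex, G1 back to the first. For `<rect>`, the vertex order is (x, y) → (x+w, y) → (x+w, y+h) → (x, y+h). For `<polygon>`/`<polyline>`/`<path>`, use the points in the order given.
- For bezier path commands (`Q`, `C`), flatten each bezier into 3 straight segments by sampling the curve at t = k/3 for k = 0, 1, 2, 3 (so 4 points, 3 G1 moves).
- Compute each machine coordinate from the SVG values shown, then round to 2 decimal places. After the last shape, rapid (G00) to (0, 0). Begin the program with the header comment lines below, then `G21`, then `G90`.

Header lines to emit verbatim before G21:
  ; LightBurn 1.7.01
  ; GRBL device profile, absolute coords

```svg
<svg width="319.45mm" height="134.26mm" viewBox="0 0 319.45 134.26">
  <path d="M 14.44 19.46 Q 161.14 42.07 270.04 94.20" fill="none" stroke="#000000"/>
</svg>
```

1 u = 1 mm; y_m = 134.26 − y.

[1] `<path>` quadratic bezier, #000000→cut S875 F603: (14.44,114.80) → (108.04,96.45) → (193.24,71.53) → (270.04,40.06)

; LightBurn 1.7.01
; GRBL device profile, absolute coords
G21
G90
G00 X14.44 Y114.80
M3 S875
G1 X108.04 Y96.45 F603
G1 X193.24 Y71.53
G1 X270.04 Y40.06
M5
G00 X0.00 Y0.00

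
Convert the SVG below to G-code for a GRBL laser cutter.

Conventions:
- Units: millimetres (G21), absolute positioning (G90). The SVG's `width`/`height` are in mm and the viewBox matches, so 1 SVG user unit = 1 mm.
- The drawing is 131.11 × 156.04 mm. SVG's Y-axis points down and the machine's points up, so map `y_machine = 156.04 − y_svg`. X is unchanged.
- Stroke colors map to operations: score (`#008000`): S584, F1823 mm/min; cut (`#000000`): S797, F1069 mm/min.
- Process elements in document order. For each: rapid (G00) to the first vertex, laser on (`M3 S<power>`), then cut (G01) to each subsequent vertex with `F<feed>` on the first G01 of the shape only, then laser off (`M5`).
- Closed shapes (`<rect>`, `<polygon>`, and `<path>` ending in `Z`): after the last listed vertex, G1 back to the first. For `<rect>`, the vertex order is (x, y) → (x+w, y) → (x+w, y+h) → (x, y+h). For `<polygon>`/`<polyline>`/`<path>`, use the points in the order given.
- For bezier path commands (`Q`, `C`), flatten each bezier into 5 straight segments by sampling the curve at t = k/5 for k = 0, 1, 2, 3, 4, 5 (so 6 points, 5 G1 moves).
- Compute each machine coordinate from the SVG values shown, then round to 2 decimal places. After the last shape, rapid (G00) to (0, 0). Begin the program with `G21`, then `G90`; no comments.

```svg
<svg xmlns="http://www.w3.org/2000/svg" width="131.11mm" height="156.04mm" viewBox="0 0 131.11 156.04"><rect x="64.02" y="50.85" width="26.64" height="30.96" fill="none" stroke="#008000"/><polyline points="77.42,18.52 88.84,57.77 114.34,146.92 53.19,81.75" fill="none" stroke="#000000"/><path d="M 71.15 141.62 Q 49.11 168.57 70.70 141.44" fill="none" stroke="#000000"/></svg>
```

Since the viewBox matches the mm dimensions, user units are millimetres directly. The only transform is the Y-flip y_m = 156.04 − y_svg.

Shape 1 is a rectangle drawn with `<rect>`. Its stroke #008000 means score at S584, F1823. After flipping Y the toolpath is (64.02,105.19) → (90.66,105.19) → (90.66,74.23) → (64.02,74.23) → (64.02,105.19), returning to the start.

Shape 2 is a open polyline drawn with `<polyline>`. Its stroke #000000 means cut at S797, F1069. After flipping Y the toolpath is (77.42,137.52) → (88.84,98.27) → (114.34,9.12) → (53.19,74.29).

Shape 3 is a quadratic bezier drawn with `<path>`. Its stroke #000000 means cut at S797, F1069. After flipping Y the toolpath is (71.15,14.42) → (64.08,5.80) → (60.50,1.51) → (60.41,1.55) → (63.81,5.91) → (70.70,14.60).

G21
G90
G00 X64.02 Y105.19
M3 S584
G01 X90.66 Y105.19 F1823
G01 X90.66 Y74.23
G01 X64.02 Y74.23
G01 X64.02 Y105.19
M5
G00 X77.42 Y137.52
M3 S797
G01 X88.84 Y98.27 F1069
G01 X114.34 Y9.12
G01 X53.19 Y74.29
M5
G00 X71.15 Y14.42
M3 S797
G01 X64.08 Y5.80 F1069
G01 X60.50 Y1.51
G01 X60.41 Y1.55
G01 X63.81 Y5.91
G01 X70.70 Y14.60
M5
G00 X0.00 Y0.00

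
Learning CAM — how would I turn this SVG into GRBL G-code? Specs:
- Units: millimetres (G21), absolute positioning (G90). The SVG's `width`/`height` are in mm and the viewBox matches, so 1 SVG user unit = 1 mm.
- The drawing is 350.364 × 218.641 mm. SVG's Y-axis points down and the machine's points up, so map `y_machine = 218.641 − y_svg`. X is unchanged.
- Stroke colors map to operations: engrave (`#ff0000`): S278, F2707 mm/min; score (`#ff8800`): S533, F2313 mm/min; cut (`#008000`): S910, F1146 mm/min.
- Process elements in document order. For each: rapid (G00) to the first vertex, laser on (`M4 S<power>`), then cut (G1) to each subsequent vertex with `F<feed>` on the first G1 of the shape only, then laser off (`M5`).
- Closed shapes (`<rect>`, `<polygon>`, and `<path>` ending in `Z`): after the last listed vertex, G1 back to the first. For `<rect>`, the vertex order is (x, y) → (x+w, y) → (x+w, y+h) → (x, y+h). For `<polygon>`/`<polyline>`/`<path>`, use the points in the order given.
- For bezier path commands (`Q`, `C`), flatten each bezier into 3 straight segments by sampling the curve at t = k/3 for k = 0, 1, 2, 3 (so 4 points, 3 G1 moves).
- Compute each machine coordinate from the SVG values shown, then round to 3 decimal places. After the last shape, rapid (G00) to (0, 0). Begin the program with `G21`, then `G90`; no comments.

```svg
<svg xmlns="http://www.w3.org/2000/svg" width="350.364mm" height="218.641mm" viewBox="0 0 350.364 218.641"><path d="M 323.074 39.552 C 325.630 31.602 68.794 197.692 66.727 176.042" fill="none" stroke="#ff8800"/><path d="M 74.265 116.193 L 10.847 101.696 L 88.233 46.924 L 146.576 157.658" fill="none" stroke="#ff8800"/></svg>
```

Since the viewBox matches the mm dimensions, user units are millimetres directly. The only transform is the Y-flip y_m = 218.641 − y_svg.

Shape 1 is a cubic bezier drawn with `<path>`. Its stroke #ff8800 means score at S533, F2313. After flipping Y the toolpath is (323.074,179.089) → (258.209,142.425) → (134.674,70.130) → (66.727,42.599).

Shape 2 is a open polyline drawn with `<path>`. Its stroke #ff8800 means score at S533, F2313. After flipping Y the toolpath is (74.265,102.448) → (10.847,116.945) → (88.233,171.717) → (146.576,60.983).

G21
G90
G00 X323.074 Y179.089
M4 S533
G1 X258.209 Y142.425 F2313
G1 X134.674 Y70.130
G1 X66.727 Y42.599
M5
G00 X74.265 Y102.448
M4 S533
G1 X10.847 Y116.945 F2313
G1 X88.233 Y171.717
G1 X146.576 Y60.983
M5
G00 X0.000 Y0.000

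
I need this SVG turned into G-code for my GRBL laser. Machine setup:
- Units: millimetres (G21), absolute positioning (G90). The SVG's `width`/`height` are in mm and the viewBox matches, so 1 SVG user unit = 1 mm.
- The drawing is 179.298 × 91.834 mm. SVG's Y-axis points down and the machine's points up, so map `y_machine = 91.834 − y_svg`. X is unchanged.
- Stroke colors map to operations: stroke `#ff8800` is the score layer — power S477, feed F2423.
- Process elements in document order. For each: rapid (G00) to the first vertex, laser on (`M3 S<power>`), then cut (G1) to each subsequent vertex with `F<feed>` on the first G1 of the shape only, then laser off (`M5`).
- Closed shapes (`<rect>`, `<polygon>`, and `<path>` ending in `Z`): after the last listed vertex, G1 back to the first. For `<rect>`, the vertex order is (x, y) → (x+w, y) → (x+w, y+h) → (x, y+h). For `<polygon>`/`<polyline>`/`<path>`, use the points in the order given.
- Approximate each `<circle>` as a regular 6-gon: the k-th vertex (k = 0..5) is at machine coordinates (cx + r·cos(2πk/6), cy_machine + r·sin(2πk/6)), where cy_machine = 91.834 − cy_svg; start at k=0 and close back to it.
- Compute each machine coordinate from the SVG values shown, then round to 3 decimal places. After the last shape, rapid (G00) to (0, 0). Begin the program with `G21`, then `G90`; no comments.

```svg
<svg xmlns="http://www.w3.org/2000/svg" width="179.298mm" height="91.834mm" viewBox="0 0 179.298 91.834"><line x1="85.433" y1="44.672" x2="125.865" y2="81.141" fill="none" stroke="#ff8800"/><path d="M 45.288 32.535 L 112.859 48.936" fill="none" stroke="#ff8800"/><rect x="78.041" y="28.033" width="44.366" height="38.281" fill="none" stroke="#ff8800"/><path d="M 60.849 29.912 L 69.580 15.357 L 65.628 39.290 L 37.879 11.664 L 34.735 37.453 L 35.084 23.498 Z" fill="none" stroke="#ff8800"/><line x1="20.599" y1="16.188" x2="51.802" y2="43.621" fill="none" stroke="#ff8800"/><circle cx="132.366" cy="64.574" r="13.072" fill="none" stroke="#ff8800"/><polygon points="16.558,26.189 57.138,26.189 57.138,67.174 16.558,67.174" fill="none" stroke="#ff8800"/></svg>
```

1 u = 1 mm; y_m = 91.834 − y.

[1] `<line>` line segment, #ff8800→score S477 F2423: (85.433,47.162) → (125.865,10.693)

[2] `<path>` line segment, #ff8800→score S477 F2423: (45.288,59.299) → (112.859,42.898)

[3] `<rect>` rectangle, #ff8800→score S477 F2423: (78.041,63.801) → (122.407,63.801) → (122.407,25.520) → (78.041,25.520) → (78.041,63.801) (closed)

[4] `<path>` closed polygon, #ff8800→score S477 F2423: (60.849,61.922) → (69.580,76.477) → (65.628,52.544) → (37.879,80.170) → (34.735,54.381) → (35.084,68.336) → (60.849,61.922) (closed)

[5] `<line>` line segment, #ff8800→score S477 F2423: (20.599,75.646) → (51.802,48.213)

[6] `<circle>` circle, #ff8800→score S477 F2423: (145.438,27.260) → (138.902,38.581) → (125.830,38.581) → (119.294,27.260) → (125.830,15.939) → (138.902,15.939) → (145.438,27.260) (closed)

[7] `<polygon>` rectangle, #ff8800→score S477 F2423: (16.558,65.645) → (57.138,65.645) → (57.138,24.660) → (16.558,24.660) → (16.558,65.645) (closed)

G21
G90
G00 X85.433 Y47.162
M3 S477
G1 X125.865 Y10.693 F2423
M5
G00 X45.288 Y59.299
M3 S477
G1 X112.859 Y42.898 F2423
M5
G00 X78.041 Y63.801
M3 S477
G1 X122.407 Y63.801 F2423
G1 X122.407 Y25.520
G1 X78.041 Y25.520
G1 X78.041 Y63.801
M5
G00 X60.849 Y61.922
M3 S477
G1 X69.580 Y76.477 F2423
G1 X65.628 Y52.544
G1 X37.879 Y80.170
G1 X34.735 Y54.381
G1 X35.084 Y68.336
G1 X60.849 Y61.922
M5
G00 X20.599 Y75.646
M3 S477
G1 X51.802 Y48.213 F2423
M5
G00 X145.438 Y27.260
M3 S477
G1 X138.902 Y38.581 F2423
G1 X125.830 Y38.581
G1 X119.294 Y27.260
G1 X125.830 Y15.939
G1 X138.902 Y15.939
G1 X145.438 Y27.260
M5
G00 X16.558 Y65.645
M3 S477
G1 X57.138 Y65.645 F2423
G1 X57.138 Y24.660
G1 X16.558 Y24.660
G1 X16.558 Y65.645
M5
G00 X0.000 Y0.000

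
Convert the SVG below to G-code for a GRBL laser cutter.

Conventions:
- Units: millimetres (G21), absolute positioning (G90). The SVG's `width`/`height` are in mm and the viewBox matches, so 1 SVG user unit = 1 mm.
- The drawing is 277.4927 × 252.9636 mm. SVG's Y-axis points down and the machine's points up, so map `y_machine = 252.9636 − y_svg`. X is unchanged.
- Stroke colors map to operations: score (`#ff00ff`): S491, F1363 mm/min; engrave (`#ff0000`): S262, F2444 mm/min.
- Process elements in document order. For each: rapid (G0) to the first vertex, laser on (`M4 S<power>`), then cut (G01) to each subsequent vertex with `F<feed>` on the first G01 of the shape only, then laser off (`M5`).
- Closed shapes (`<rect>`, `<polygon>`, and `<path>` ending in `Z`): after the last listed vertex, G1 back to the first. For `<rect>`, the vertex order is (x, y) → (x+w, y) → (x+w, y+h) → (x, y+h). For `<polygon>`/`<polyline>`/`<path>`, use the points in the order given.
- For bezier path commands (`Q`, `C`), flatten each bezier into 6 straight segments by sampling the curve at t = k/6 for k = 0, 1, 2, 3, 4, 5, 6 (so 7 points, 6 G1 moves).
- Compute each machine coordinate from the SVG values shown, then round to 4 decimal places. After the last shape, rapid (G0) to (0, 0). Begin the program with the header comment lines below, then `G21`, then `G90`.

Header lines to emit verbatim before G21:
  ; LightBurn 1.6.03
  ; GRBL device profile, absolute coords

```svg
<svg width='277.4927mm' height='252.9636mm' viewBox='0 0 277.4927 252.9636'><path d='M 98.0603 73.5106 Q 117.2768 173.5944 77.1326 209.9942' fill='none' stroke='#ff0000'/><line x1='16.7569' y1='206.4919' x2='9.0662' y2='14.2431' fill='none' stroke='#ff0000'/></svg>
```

Since the viewBox matches the mm dimensions, user units are millimetres directly. The only transform is the Y-flip y_m = 252.9636 − y_svg.

Shape 1 is a quadratic bezier drawn with `<path>`. Its stroke #ff0000 means engrave at S262, F2444. After flipping Y the toolpath is (98.0603,179.4530) → (102.8169,147.8607) → (104.2757,119.8065) → (102.4366,95.2902) → (97.2998,74.3119) → (88.8651,56.8717) → (77.1326,42.9694).

Shape 2 is a line segment drawn with `<line>`. Its stroke #ff0000 means engrave at S262, F2444. After flipping Y the toolpath is (16.7569,46.4717) → (9.0662,238.7205).

; LightBurn 1.6.03
; GRBL device profile, absolute coords
G21
G90
G0 X98.0603 Y179.4530
M4 S262
G01 X102.8169 Y147.8607 F2444
G01 X104.2757 Y119.8065
G01 X102.4366 Y95.2902
G01 X97.2998 Y74.3119
G01 X88.8651 Y56.8717
G01 X77.1326 Y42.9694
M5
G0 X16.7569 Y46.4717
M4 S262
G01 X9.0662 Y238.7205 F2444
M5
G0 X0.0000 Y0.0000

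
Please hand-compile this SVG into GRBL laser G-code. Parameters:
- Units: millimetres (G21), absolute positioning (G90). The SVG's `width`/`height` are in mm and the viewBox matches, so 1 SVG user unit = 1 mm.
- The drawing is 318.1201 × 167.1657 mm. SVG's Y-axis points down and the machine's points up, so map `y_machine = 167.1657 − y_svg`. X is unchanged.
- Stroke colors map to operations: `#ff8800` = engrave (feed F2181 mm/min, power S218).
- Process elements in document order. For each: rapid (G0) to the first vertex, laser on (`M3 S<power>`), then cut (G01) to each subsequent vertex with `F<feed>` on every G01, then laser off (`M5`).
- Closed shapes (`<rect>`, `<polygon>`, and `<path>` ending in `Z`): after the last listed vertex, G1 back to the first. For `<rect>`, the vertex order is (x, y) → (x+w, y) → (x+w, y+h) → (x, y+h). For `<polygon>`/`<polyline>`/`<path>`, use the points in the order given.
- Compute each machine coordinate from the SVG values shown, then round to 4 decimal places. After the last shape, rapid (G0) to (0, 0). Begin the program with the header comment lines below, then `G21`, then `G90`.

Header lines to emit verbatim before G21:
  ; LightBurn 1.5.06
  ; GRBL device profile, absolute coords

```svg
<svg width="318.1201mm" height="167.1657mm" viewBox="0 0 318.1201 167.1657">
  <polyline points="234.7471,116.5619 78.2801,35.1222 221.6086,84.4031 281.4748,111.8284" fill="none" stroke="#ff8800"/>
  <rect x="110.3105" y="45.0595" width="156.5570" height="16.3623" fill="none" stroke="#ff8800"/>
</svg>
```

; LightBurn 1.5.06
; GRBL device profile, absolute coords
G21
G90
G0 X234.7471 Y50.6038
M3 S218
G01 X78.2801 Y132.0435 F2181
G01 X221.6086 Y82.7626 F2181
G01 X281.4748 Y55.3373 F2181
M5
G0 X110.3105 Y122.1062
M3 S218
G01 X266.8675 Y122.1062 F2181
G01 X266.8675 Y105.7439 F2181
G01 X110.3105 Y105.7439 F2181
G01 X110.3105 Y122.1062 F2181
M5
G0 X0.0000 Y0.0000

Since the viewBox matches the mm dimensions, user units are millimetres directly. The only transform is the Y-flip y_m = 167.1657 − y_svg.

Shape 1 is a open polyline drawn with `<polyline>`. Its stroke #ff8800 means engrave at S218, F2181. After flipping Y the toolpath is (234.7471,50.6038) → (78.2801,132.0435) → (221.6086,82.7626) → (281.4748,55.3373).

Shape 2 is a rectangle drawn with `<rect>`. Its stroke #ff8800 means engrave at S218, F2181. After flipping Y the toolpath is (110.3105,122.1062) → (266.8675,122.1062) → (266.8675,105.7439) → (110.3105,105.7439) → (110.3105,122.1062), returning to the start.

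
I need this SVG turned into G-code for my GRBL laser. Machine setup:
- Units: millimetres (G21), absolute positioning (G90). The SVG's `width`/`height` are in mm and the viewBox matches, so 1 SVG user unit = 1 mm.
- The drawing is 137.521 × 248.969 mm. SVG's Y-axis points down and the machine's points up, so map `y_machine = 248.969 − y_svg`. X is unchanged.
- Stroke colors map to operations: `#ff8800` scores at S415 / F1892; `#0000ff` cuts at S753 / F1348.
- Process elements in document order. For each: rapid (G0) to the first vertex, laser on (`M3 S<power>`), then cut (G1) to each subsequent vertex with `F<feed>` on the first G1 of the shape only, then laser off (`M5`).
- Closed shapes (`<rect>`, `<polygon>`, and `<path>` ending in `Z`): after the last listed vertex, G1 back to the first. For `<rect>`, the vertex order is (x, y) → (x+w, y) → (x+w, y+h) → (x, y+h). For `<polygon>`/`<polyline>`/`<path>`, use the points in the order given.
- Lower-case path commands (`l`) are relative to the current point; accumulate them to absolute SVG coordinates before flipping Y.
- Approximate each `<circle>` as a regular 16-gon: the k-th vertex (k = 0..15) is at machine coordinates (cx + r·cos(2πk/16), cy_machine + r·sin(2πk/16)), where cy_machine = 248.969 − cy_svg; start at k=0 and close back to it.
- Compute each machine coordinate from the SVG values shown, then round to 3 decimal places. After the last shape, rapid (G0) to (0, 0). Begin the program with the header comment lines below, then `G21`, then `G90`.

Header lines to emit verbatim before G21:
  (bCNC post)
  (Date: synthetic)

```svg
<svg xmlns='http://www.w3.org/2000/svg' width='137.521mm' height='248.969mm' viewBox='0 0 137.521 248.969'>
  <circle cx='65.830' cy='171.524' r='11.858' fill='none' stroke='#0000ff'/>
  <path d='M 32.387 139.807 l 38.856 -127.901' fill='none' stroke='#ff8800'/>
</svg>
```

(bCNC post)
(Date: synthetic)
G21
G90
G0 X77.688 Y77.445
M3 S753
G1 X76.785 Y81.983 F1348
G1 X74.215 Y85.830
G1 X70.368 Y88.400
G1 X65.830 Y89.303
G1 X61.292 Y88.400
G1 X57.445 Y85.830
G1 X54.875 Y81.983
G1 X53.972 Y77.445
G1 X54.875 Y72.907
G1 X57.445 Y69.060
G1 X61.292 Y66.490
G1 X65.830 Y65.587
G1 X70.368 Y66.490
G1 X74.215 Y69.060
G1 X76.785 Y72.907
G1 X77.688 Y77.445
M5
G0 X32.387 Y109.162
M3 S415
G1 X71.243 Y237.063 F1892
M5
G0 X0.000 Y0.000

1 u = 1 mm; y_m = 248.969 − y.

[1] `<circle>` circle, #0000ff→cut S753 F1348: (77.688,77.445) → (76.785,81.983) → (74.215,85.830) → (70.368,88.400) → (65.830,89.303) → (61.292,88.400) → (57.445,85.830) → (54.875,81.983) → (53.972,77.445) → (54.875,72.907) → (57.445,69.060) → (61.292,66.490) → (65.830,65.587) → (70.368,66.490) → (74.215,69.060) → (76.785,72.907) → (77.688,77.445) (closed)

[2] `<path>` line segment, #ff8800→score S415 F1892: (32.387,109.162) → (71.243,237.063)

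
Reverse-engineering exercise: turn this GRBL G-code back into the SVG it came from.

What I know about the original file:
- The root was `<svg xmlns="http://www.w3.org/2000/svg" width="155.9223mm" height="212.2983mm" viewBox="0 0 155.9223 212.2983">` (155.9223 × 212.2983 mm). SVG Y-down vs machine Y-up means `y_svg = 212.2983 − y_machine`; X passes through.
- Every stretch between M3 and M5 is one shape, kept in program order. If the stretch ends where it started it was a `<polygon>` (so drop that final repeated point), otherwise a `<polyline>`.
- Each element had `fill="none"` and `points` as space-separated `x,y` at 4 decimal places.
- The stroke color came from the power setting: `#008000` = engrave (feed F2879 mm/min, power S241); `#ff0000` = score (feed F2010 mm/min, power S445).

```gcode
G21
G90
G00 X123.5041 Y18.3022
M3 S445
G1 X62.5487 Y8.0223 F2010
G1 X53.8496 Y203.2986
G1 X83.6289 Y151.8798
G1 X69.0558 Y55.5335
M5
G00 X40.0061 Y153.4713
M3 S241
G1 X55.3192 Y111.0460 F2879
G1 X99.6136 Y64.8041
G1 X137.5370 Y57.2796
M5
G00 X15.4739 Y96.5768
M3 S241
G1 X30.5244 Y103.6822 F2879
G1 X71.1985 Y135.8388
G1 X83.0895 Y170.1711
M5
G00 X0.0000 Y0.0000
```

Machine Y-up, SVG Y-down with viewBox height 212.2983, so y_svg = 212.2983 − y_machine; X carries over.

Run 1: the run's S445 means `#ff0000` (score). The run is open, so emit a `<polyline>` with points (Y-flipped): 123.5041,193.9961 62.5487,204.2760 53.8496,8.9997 83.6289,60.4185 69.0558,156.7648.

Run 2: power S241 maps to stroke `#008000` (engrave). The run is open, so emit a `<polyline>` with points (Y-flipped): 40.0061,58.8270 55.3192,101.2523 99.6136,147.4942 137.5370,155.0187.

Run 3: power S241 maps to stroke `#008000` (engrave). The run is open, so emit a `<polyline>` with points (Y-flipped): 15.4739,115.7215 30.5244,108.6161 71.1985,76.4595 83.0895,42.1272.

<svg xmlns="http://www.w3.org/2000/svg" width="155.9223mm" height="212.2983mm" viewBox="0 0 155.9223 212.2983">
  <polyline points="123.5041,193.9961 62.5487,204.2760 53.8496,8.9997 83.6289,60.4185 69.0558,156.7648" fill="none" stroke="#ff0000"/>
  <polyline points="40.0061,58.8270 55.3192,101.2523 99.6136,147.4942 137.5370,155.0187" fill="none" stroke="#008000"/>
  <polyline points="15.4739,115.7215 30.5244,108.6161 71.1985,76.4595 83.0895,42.1272" fill="none" stroke="#008000"/>
</svg>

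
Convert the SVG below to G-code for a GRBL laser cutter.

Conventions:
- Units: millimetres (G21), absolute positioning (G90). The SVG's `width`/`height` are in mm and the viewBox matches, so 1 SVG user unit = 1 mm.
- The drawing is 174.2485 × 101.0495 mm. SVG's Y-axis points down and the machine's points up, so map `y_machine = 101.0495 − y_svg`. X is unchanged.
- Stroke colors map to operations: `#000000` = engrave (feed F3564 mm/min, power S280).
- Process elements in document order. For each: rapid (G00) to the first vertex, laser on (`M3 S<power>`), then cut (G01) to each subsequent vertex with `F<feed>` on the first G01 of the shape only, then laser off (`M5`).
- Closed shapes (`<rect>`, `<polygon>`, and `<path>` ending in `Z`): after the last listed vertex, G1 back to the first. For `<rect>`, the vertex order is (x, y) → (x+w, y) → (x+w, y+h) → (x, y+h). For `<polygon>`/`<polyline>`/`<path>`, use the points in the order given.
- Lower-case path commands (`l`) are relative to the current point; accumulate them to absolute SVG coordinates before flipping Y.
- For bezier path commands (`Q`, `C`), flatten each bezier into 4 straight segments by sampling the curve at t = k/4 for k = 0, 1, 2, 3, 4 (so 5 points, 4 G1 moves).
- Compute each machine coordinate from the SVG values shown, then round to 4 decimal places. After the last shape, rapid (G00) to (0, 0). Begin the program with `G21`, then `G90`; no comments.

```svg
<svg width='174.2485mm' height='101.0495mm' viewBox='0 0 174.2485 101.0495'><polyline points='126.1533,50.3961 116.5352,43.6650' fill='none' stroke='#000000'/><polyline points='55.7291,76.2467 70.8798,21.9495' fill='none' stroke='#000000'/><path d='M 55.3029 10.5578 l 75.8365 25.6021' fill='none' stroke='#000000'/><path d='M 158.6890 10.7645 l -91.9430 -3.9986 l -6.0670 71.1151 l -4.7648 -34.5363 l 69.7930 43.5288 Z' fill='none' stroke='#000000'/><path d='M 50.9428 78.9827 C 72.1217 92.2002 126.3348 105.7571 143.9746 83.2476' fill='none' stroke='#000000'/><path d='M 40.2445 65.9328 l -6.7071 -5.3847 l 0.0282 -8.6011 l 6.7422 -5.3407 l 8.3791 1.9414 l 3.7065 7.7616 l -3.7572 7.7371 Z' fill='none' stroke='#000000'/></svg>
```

1 u = 1 mm; y_m = 101.0495 − y.

[1] `<polyline>` line segment, #000000→engrave S280 F3564: (126.1533,50.6534) → (116.5352,57.3845)

[2] `<polyline>` line segment, #000000→engrave S280 F3564: (55.7291,24.8028) → (70.8798,79.1000)

[3] `<path>` line segment, #000000→engrave S280 F3564: (55.3029,90.4917) → (131.1394,64.8896)

[4] `<path>` closed polygon, #000000→engrave S280 F3564: (158.6890,90.2850) → (66.7460,94.2836) → (60.6790,23.1685) → (55.9142,57.7048) → (125.7072,14.1760) → (158.6890,90.2850) (closed)

[5] `<path>` cubic bezier, #000000→engrave S280 F3564: (50.9428,22.0668) → (71.9333,12.6589) → (98.7859,6.5367) → (124.9749,7.1134) → (143.9746,17.8019)

[6] `<path>` regular polygon, #000000→engrave S280 F3564: (40.2445,35.1167) → (33.5374,40.5014) → (33.5656,49.1025) → (40.3078,54.4432) → (48.6869,52.5018) → (52.3934,44.7402) → (48.6362,37.0031) → (40.2445,35.1167) (closed)

G21
G90
G00 X126.1533 Y50.6534
M3 S280
G01 X116.5352 Y57.3845 F3564
M5
G00 X55.7291 Y24.8028
M3 S280
G01 X70.8798 Y79.1000 F3564
M5
G00 X55.3029 Y90.4917
M3 S280
G01 X131.1394 Y64.8896 F3564
M5
G00 X158.6890 Y90.2850
M3 S280
G01 X66.7460 Y94.2836 F3564
G01 X60.6790 Y23.1685
G01 X55.9142 Y57.7048
G01 X125.7072 Y14.1760
G01 X158.6890 Y90.2850
M5
G00 X50.9428 Y22.0668
M3 S280
G01 X71.9333 Y12.6589 F3564
G01 X98.7859 Y6.5367
G01 X124.9749 Y7.1134
G01 X143.9746 Y17.8019
M5
G00 X40.2445 Y35.1167
M3 S280
G01 X33.5374 Y40.5014 F3564
G01 X33.5656 Y49.1025
G01 X40.3078 Y54.4432
G01 X48.6869 Y52.5018
G01 X52.3934 Y44.7402
G01 X48.6362 Y37.0031
G01 X40.2445 Y35.1167
M5
G00 X0.0000 Y0.0000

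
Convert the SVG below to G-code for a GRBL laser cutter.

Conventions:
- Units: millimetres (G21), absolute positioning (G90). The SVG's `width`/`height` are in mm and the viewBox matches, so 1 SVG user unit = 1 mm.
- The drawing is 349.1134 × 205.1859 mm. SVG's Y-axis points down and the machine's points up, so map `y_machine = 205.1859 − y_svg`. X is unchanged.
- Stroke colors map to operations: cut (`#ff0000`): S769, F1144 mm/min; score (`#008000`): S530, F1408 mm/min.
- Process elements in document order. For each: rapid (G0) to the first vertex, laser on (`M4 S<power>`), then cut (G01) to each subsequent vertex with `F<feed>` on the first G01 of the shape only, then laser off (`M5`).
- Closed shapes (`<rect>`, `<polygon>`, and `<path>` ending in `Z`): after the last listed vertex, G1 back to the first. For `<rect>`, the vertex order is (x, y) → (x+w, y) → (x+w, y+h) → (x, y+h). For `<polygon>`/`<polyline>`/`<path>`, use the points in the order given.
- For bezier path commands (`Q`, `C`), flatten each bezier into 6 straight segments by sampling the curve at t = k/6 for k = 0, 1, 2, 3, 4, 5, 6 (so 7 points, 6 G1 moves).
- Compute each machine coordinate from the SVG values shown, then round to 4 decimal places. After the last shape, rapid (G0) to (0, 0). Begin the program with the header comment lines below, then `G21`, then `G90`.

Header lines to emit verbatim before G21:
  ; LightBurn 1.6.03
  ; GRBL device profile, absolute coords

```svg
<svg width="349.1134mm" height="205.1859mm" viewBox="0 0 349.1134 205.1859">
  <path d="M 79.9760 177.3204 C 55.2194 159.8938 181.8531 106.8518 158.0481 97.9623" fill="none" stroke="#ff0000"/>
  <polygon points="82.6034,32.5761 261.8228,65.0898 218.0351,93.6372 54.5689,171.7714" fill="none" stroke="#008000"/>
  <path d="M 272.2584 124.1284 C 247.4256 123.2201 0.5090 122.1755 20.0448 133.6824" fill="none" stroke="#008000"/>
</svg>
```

; LightBurn 1.6.03
; GRBL device profile, absolute coords
G21
G90
G0 X79.9760 Y27.8655
M4 S769
G01 X78.8162 Y39.1775 F1144
G01 X94.5040 Y54.2095
G01 X118.6552 Y70.7460
G01 X142.8857 Y86.5710
G01 X158.8114 Y99.4688
G01 X158.0481 Y107.2236
M5
G0 X82.6034 Y172.6098
M4 S530
G01 X261.8228 Y140.0961 F1408
G01 X218.0351 Y111.5487
G01 X54.5689 Y33.4145
G01 X82.6034 Y172.6098
M5
G0 X272.2584 Y81.0575
M4 S530
G01 X243.5968 Y81.4643 F1408
G01 X191.4916 Y81.5413
G01 X129.5134 Y80.9362
G01 X71.2325 Y79.2965
G01 X30.2195 Y76.2697
G01 X20.0448 Y71.5035
M5
G0 X0.0000 Y0.0000

Since the viewBox matches the mm dimensions, user units are millimetres directly. The only transform is the Y-flip y_m = 205.1859 − y_svg.

Shape 1 is a cubic bezier drawn with `<path>`. Its stroke #ff0000 means cut at S769, F1144. After flipping Y the toolpath is (79.9760,27.8655) → (78.8162,39.1775) → (94.5040,54.2095) → (118.6552,70.7460) → (142.8857,86.5710) → (158.8114,99.4688) → (158.0481,107.2236).

Shape 2 is a closed polygon drawn with `<polygon>`. Its stroke #008000 means score at S530, F1408. After flipping Y the toolpath is (82.6034,172.6098) → (261.8228,140.0961) → (218.0351,111.5487) → (54.5689,33.4145) → (82.6034,172.6098), returning to the start.

Shape 3 is a cubic bezier drawn with `<path>`. Its stroke #008000 means score at S530, F1408. After flipping Y the toolpath is (272.2584,81.0575) → (243.5968,81.4643) → (191.4916,81.5413) → (129.5134,80.9362) → (71.2325,79.2965) → (30.2195,76.2697) → (20.0448,71.5035).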